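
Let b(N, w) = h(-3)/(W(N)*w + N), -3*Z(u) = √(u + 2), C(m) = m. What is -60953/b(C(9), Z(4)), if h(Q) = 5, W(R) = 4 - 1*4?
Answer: -548577/5 ≈ -1.0972e+5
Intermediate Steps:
W(R) = 0 (W(R) = 4 - 4 = 0)
Z(u) = -√(2 + u)/3 (Z(u) = -√(u + 2)/3 = -√(2 + u)/3)
b(N, w) = 5/N (b(N, w) = 5/(0*w + N) = 5/(0 + N) = 5/N)
-60953/b(C(9), Z(4)) = -60953/(5/9) = -60953/(5*(⅑)) = -60953/5/9 = -60953*9/5 = -548577/5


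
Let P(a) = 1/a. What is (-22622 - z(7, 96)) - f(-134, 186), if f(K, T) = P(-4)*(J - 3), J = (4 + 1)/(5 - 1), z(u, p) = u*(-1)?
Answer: -361847/16 ≈ -22615.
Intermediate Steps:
z(u, p) = -u
P(a) = 1/a
J = 5/4 ≈ 1.2500
f(K, T) = 7/16 (f(K, T) = (5/4 - 3)/(-4) = -1/4*(-7/4) = 7/16)
(-22622 - z(7, 96)) - f(-134, 186) = (-22622 - (-1)*7) - 1*7/16 = (-22622 - 1*(-7)) - 7/16 = (-22622 + 7) - 7/16 = -22615 - 7/16 = -361847/16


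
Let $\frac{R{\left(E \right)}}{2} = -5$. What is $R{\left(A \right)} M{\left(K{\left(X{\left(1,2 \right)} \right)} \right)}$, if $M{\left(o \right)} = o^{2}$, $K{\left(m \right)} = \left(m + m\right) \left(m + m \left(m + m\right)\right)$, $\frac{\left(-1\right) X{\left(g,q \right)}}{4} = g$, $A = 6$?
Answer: $-501760$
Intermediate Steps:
$R{\left(E \right)} = -10$ ($R{\left(E \right)} = 2 \left(-5\right) = -10$)
$X{\left(g,q \right)} = - 4 g$
$K{\left(m \right)} = 2 m \left(m + 2 m^{2}\right)$ ($K{\left(m \right)} = 2 m \left(m + m 2 m\right) = 2 m \left(m + 2 m^{2}\right)$)
$R{\left(A \right)} M{\left(K{\left(X{\left(1,2 \right)} \right)} \right)} = - 10 \left(\left(\left(-4\right) 1\right)^{2} \left(2 + 4 \left(\left(-4\right) 1\right)\right)\right)^{2} = - 10 \left(\left(-4\right)^{2} \left(2 + 4 \left(-4\right)\right)\right)^{2} = - 10 \left(16 \left(2 - 16\right)\right)^{2} = - 10 \left(16 \left(-14\right)\right)^{2} = - 10 \left(-224\right)^{2} = \left(-10\right) 50176 = -501760$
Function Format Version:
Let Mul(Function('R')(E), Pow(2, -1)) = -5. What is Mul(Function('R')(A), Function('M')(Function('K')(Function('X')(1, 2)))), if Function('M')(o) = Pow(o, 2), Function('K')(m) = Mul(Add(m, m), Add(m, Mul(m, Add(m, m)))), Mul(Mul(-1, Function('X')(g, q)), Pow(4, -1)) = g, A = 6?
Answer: -501760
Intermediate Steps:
Function('R')(E) = -10 (Function('R')(E) = Mul(2, -5) = -10)
Function('X')(g, q) = Mul(-4, g)
Function('K')(m) = Mul(2, m, Add(m, Mul(2, Pow(m, 2)))) (Function('K')(m) = Mul(Mul(2, m), Add(m, Mul(m, Mul(2, m)))) = Mul(Mul(2, m), Add(m, Mul(2, Pow(m, 2)))) = Mul(2, m, Add(m, Mul(2, Pow(m, 2)))))
Mul(Function('R')(A), Function('M')(Function('K')(Function('X')(1, 2)))) = Mul(-10, Pow(Mul(Pow(Mul(-4, 1), 2), Add(2, Mul(4, Mul(-4, 1)))), 2)) = Mul(-10, Pow(Mul(Pow(-4, 2), Add(2, Mul(4, -4))), 2)) = Mul(-10, Pow(Mul(16, Add(2, -16)), 2)) = Mul(-10, Pow(Mul(16, -14), 2)) = Mul(-10, Pow(-224, 2)) = Mul(-10, 50176) = -501760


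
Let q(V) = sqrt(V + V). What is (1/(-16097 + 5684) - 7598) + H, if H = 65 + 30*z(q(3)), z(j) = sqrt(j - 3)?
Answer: -78441130/10413 + 30*I*sqrt(3 - sqrt(6)) ≈ -7533.0 + 22.259*I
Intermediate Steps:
q(V) = sqrt(2)*sqrt(V) (q(V) = sqrt(2*V) = sqrt(2)*sqrt(V))
z(j) = sqrt(-3 + j)
H = 65 + 30*sqrt(-3 + sqrt(6)) (H = 65 + 30*sqrt(-3 + sqrt(2)*sqrt(3)) = 65 + 30*sqrt(-3 + sqrt(6)) ≈ 65.0 + 22.259*I)
(1/(-16097 + 5684) - 7598) + H = (1/(-16097 + 5684) - 7598) + (65 + 30*sqrt(-3 + sqrt(6))) = (1/(-10413) - 7598) + (65 + 30*sqrt(-3 + sqrt(6))) = (-1/10413 - 7598) + (65 + 30*sqrt(-3 + sqrt(6))) = -79117975/10413 + (65 + 30*sqrt(-3 + sqrt(6))) = -78441130/10413 + 30*sqrt(-3 + sqrt(6))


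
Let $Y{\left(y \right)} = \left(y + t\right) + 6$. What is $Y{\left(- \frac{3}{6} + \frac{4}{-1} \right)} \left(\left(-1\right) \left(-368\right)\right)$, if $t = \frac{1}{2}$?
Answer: $736$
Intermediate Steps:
$t = \frac{1}{2} \approx 0.5$
$Y{\left(y \right)} = \frac{13}{2} + y$ ($Y{\left(y \right)} = \left(y + \frac{1}{2}\right) + 6 = \left(\frac{1}{2} + y\right) + 6 = \frac{13}{2} + y$)
$Y{\left(- \frac{3}{6} + \frac{4}{-1} \right)} \left(\left(-1\right) \left(-368\right)\right) = \left(\frac{13}{2} + \left(- \frac{3}{6} + \frac{4}{-1}\right)\right) \left(\left(-1\right) \left(-368\right)\right) = \left(\frac{13}{2} + \left(\left(-3\right) \frac{1}{6} + 4 \left(-1\right)\right)\right) 368 = \left(\frac{13}{2} - \frac{9}{2}\right) 368 = 2 \cdot 368 = 736$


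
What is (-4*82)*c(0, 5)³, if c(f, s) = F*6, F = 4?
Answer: -4534272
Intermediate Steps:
c(f, s) = 24 (c(f, s) = 4*6 = 24)
(-4*82)*c(0, 5)³ = -4*82*24³ = -328*13824 = -4534272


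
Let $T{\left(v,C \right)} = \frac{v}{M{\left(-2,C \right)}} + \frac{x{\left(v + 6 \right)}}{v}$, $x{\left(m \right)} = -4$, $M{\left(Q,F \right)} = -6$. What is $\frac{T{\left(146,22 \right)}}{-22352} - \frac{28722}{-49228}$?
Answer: $\frac{3201348839}{5476713456} \approx 0.58454$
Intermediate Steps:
$T{\left(v,C \right)} = - \frac{4}{v} - \frac{v}{6}$ ($T{\left(v,C \right)} = \frac{v}{-6} - \frac{4}{v} = v \left(- \frac{1}{6}\right) - \frac{4}{v} = - \frac{v}{6} - \frac{4}{v} = - \frac{4}{v} - \frac{v}{6}$)
$\frac{T{\left(146,22 \right)}}{-22352} - \frac{28722}{-49228} = \frac{- \frac{4}{146} - \frac{73}{3}}{-22352} - \frac{28722}{-49228} = \left(\left(-4\right) \frac{1}{146} - \frac{73}{3}\right) \left(- \frac{1}{22352}\right) - - \frac{14361}{24614} = \left(- \frac{2}{73} - \frac{73}{3}\right) \left(- \frac{1}{22352}\right) + \frac{14361}{24614} = \left(- \frac{5335}{219}\right) \left(- \frac{1}{22352}\right) + \frac{14361}{24614} = \frac{485}{445008} + \frac{14361}{24614} = \frac{3201348839}{5476713456}$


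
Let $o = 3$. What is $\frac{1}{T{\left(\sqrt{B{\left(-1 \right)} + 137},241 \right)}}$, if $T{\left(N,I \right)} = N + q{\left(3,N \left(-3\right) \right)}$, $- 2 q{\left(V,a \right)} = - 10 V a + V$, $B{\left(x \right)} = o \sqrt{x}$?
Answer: $\frac{6365514}{1126088850385} - \frac{186721744 \sqrt{137 + 3 i}}{1126088850385} - \frac{139392 i}{1126088850385} + \frac{4088832 i \sqrt{137 + 3 i}}{1126088850385} \approx -0.0019357 + 2.113 \cdot 10^{-5} i$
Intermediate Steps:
$B{\left(x \right)} = 3 \sqrt{x}$
$q{\left(V,a \right)} = - \frac{V}{2} + 5 V a$ ($q{\left(V,a \right)} = - \frac{- 10 V a + V}{2} = - \frac{V - 10 V a}{2} = - \frac{V}{2} + 5 V a$)
$T{\left(N,I \right)} = - \frac{3}{2} - 44 N$ ($T{\left(N,I \right)} = N + \frac{1}{2} \cdot 3 \left(-1 + 10 N \left(-3\right)\right) = N + \frac{1}{2} \cdot 3 \left(-1 + 10 \left(- 3 N\right)\right) = N + \frac{1}{2} \cdot 3 \left(-1 - 30 N\right) = N - \left(\frac{3}{2} + 45 N\right) = - \frac{3}{2} - 44 N$)
$\frac{1}{T{\left(\sqrt{B{\left(-1 \right)} + 137},241 \right)}} = \frac{1}{- \frac{3}{2} - 44 \sqrt{3 \sqrt{-1} + 137}} = \frac{1}{- \frac{3}{2} - 44 \sqrt{3 i + 137}} = \frac{1}{- \frac{3}{2} - 44 \sqrt{137 + 3 i}}$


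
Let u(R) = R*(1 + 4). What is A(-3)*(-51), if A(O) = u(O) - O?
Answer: 612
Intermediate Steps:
u(R) = 5*R (u(R) = R*5 = 5*R)
A(O) = 4*O (A(O) = 5*O - O = 4*O)
A(-3)*(-51) = (4*(-3))*(-51) = -12*(-51) = 612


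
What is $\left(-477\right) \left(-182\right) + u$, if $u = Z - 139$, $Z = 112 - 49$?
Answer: $86738$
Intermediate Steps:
$Z = 63$
$u = -76$ ($u = 63 - 139 = -76$)
$\left(-477\right) \left(-182\right) + u = \left(-477\right) \left(-182\right) - 76 = 86814 - 76 = 86738$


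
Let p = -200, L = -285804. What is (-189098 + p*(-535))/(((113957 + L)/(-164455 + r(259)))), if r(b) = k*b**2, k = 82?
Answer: 438090280326/171847 ≈ 2.5493e+6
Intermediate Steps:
r(b) = 82*b**2
(-189098 + p*(-535))/(((113957 + L)/(-164455 + r(259)))) = (-189098 - 200*(-535))/(((113957 - 285804)/(-164455 + 82*259**2))) = (-189098 + 107000)/((-171847/(-164455 + 82*67081))) = -82098/((-171847/(-164455 + 5500642))) = -82098/((-171847/5336187)) = -82098/((-171847*1/5336187)) = -82098/(-171847/5336187) = -82098*(-5336187/171847) = 438090280326/171847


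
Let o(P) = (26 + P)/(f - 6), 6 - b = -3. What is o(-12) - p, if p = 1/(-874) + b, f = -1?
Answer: -9613/874 ≈ -10.999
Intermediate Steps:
b = 9 (b = 6 - 1*(-3) = 6 + 3 = 9)
p = 7865/874 (p = 1/(-874) + 9 = -1/874 + 9 = 7865/874 ≈ 8.9989)
o(P) = -26/7 - P/7 (o(P) = (26 + P)/(-1 - 6) = (26 + P)/(-7) = (26 + P)*(-⅐) = -26/7 - P/7)
o(-12) - p = (-26/7 - ⅐*(-12)) - 1*7865/874 = (-26/7 + 12/7) - 7865/874 = -2 - 7865/874 = -9613/874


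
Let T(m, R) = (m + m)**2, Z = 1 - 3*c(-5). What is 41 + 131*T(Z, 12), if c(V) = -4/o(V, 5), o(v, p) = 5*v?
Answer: 114181/625 ≈ 182.69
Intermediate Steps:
c(V) = -4/(5*V) (c(V) = -4*1/(5*V) = -4/(5*V))
Z = 13/25 (Z = 1 - (-12)/(5*(-5)) = 1 - (-12)*(-1)/(5*5) = 1 - 3*4/25 = 1 - 12/25 = 13/25 ≈ 0.52000)
T(m, R) = 4*m**2 (T(m, R) = (2*m)**2 = 4*m**2)
41 + 131*T(Z, 12) = 41 + 131*(4*(13/25)**2) = 41 + 131*(4*(169/625)) = 41 + 131*(676/625) = 41 + 88556/625 = 114181/625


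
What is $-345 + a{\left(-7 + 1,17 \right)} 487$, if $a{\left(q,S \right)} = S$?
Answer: $7934$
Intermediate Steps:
$-345 + a{\left(-7 + 1,17 \right)} 487 = -345 + 17 \cdot 487 = -345 + 8279 = 7934$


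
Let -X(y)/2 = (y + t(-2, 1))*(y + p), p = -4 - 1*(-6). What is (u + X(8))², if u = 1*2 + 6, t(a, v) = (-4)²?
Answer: 222784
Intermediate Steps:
t(a, v) = 16
p = 2 (p = -4 + 6 = 2)
u = 8 (u = 2 + 6 = 8)
X(y) = -2*(2 + y)*(16 + y) (X(y) = -2*(y + 16)*(y + 2) = -2*(16 + y)*(2 + y) = -2*(2 + y)*(16 + y))
(u + X(8))² = (8 + (-64 - 36*8 - 2*8²))² = (8 + (-64 - 288 - 2*64))² = (8 + (-64 - 288 - 128))² = (8 - 480)² = (-472)² = 222784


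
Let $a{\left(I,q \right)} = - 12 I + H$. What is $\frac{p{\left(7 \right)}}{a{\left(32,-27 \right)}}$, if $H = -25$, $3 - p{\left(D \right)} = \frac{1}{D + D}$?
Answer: $- \frac{41}{5726} \approx -0.0071603$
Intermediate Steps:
$p{\left(D \right)} = 3 - \frac{1}{2 D}$ ($p{\left(D \right)} = 3 - \frac{1}{D + D} = 3 - \frac{1}{2 D}$)
$a{\left(I,q \right)} = -25 - 12 I$ ($a{\left(I,q \right)} = - 12 I - 25 = -25 - 12 I$)
$\frac{p{\left(7 \right)}}{a{\left(32,-27 \right)}} = \frac{3 - \frac{1}{2 \cdot 7}}{-25 - 384} = \frac{3 - \frac{1}{14}}{-25 - 384} = \frac{3 - \frac{1}{14}}{-409} = \frac{41}{14} \left(- \frac{1}{409}\right) = - \frac{41}{5726}$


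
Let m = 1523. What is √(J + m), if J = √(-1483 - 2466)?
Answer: √(1523 + I*√3949) ≈ 39.034 + 0.805*I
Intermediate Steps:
J = I*√3949 (J = √(-3949) = I*√3949 ≈ 62.841*I)
√(J + m) = √(I*√3949 + 1523) = √(1523 + I*√3949)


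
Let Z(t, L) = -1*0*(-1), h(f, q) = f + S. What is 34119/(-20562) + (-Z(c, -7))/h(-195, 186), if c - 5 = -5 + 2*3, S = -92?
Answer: -11373/6854 ≈ -1.6593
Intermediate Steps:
h(f, q) = -92 + f (h(f, q) = f - 92 = -92 + f)
c = 6 (c = 5 + (-5 + 2*3) = 5 + (-5 + 6) = 5 + 1 = 6)
Z(t, L) = 0 (Z(t, L) = 0*(-1) = 0)
34119/(-20562) + (-Z(c, -7))/h(-195, 186) = 34119/(-20562) + (-1*0)/(-92 - 195) = 34119*(-1/20562) + 0/(-287) = -11373/6854 + 0*(-1/287) = -11373/6854 + 0 = -11373/6854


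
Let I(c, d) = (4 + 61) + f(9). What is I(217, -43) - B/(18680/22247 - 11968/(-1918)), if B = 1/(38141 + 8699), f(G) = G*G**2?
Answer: 5617328825146407/7074721469120 ≈ 794.00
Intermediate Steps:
f(G) = G**3
B = 1/46840 ≈ 2.1349e-5
I(c, d) = 794 (I(c, d) = (4 + 61) + 9**3 = 65 + 729 = 794)
I(217, -43) - B/(18680/22247 - 11968/(-1918)) = 794 - 1/(46840*(18680/22247 - 11968/(-1918))) = 794 - 1/(46840*(18680*(1/22247) - 11968*(-1/1918))) = 794 - 1/(46840*(18680/22247 + 5984/959)) = 794 - 1/(46840*151040168/21334873) = 794 - 21334873/(46840*151040168) = 794 - 1*21334873/7074721469120 = 794 - 21334873/7074721469120 = 5617328825146407/7074721469120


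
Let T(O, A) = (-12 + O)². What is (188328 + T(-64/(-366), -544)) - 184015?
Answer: 149120953/33489 ≈ 4452.8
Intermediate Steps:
(188328 + T(-64/(-366), -544)) - 184015 = (188328 + (-12 - 64/(-366))²) - 184015 = (188328 + (-12 - 64*(-1/366))²) - 184015 = (188328 + (-12 + 32/183)²) - 184015 = (188328 + (-2164/183)²) - 184015 = (188328 + 4682896/33489) - 184015 = 6311599288/33489 - 184015 = 149120953/33489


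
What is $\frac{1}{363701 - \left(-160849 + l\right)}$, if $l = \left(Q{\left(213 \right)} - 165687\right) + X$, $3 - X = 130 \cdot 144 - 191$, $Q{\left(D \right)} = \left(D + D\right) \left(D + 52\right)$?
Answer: $\frac{1}{595873} \approx 1.6782 \cdot 10^{-6}$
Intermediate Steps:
$Q{\left(D \right)} = 2 D \left(52 + D\right)$
$X = -18526$ ($X = 3 - \left(130 \cdot 144 - 191\right) = 3 - \left(18720 - 191\right) = 3 - 18529 = -18526$)
$l = -71323$ ($l = \left(2 \cdot 213 \left(52 + 213\right) - 165687\right) - 18526 = \left(2 \cdot 213 \cdot 265 - 165687\right) - 18526 = \left(112890 - 165687\right) - 18526 = -52797 - 18526 = -71323$)
$\frac{1}{363701 - \left(-160849 + l\right)} = \frac{1}{363701 + \left(160849 - -71323\right)} = \frac{1}{363701 + \left(160849 + 71323\right)} = \frac{1}{363701 + 232172} = \frac{1}{595873}$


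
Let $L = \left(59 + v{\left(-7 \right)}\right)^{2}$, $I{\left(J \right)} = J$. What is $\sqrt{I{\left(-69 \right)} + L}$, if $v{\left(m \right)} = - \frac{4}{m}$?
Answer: $\frac{2 \sqrt{42627}}{7} \approx 58.989$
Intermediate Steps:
$L = \frac{173889}{49}$ ($L = \left(59 - \frac{4}{-7}\right)^{2} = \left(59 - - \frac{4}{7}\right)^{2} = \left(59 + \frac{4}{7}\right)^{2} = \left(\frac{417}{7}\right)^{2} = \frac{173889}{49} \approx 3548.8$)
$\sqrt{I{\left(-69 \right)} + L} = \sqrt{-69 + \frac{173889}{49}} = \sqrt{\frac{170508}{49}} = \frac{2 \sqrt{42627}}{7}$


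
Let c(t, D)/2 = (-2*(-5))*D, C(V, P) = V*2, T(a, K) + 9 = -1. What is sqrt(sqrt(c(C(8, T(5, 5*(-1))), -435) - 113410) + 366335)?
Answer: sqrt(366335 + I*sqrt(122110)) ≈ 605.26 + 0.289*I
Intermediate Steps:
T(a, K) = -10 (T(a, K) = -9 - 1 = -10)
C(V, P) = 2*V
c(t, D) = 20*D (c(t, D) = 2*((-2*(-5))*D) = 2*(10*D) = 20*D)
sqrt(sqrt(c(C(8, T(5, 5*(-1))), -435) - 113410) + 366335) = sqrt(sqrt(20*(-435) - 113410) + 366335) = sqrt(sqrt(-8700 - 113410) + 366335) = sqrt(sqrt(-122110) + 366335) = sqrt(I*sqrt(122110) + 366335) = sqrt(366335 + I*sqrt(122110))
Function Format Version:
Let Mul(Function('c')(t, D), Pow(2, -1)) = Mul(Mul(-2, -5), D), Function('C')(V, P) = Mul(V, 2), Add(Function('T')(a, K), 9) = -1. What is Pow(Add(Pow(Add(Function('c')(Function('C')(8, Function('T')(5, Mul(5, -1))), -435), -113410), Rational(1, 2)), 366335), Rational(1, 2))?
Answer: Pow(Add(366335, Mul(I, Pow(122110, Rational(1, 2)))), Rational(1, 2)) ≈ Add(605.26, Mul(0.289, I))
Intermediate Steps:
Function('T')(a, K) = -10 (Function('T')(a, K) = Add(-9, -1) = -10)
Function('C')(V, P) = Mul(2, V)
Function('c')(t, D) = Mul(20, D) (Function('c')(t, D) = Mul(2, Mul(Mul(-2, -5), D)) = Mul(2, Mul(10, D)) = Mul(20, D))
Pow(Add(Pow(Add(Function('c')(Function('C')(8, Function('T')(5, Mul(5, -1))), -435), -113410), Rational(1, 2)), 366335), Rational(1, 2)) = Pow(Add(Pow(Add(Mul(20, -435), -113410), Rational(1, 2)), 366335), Rational(1, 2)) = Pow(Add(Pow(Add(-8700, -113410), Rational(1, 2)), 366335), Rational(1, 2)) = Pow(Add(Pow(-122110, Rational(1, 2)), 366335), Rational(1, 2)) = Pow(Add(Mul(I, Pow(122110, Rational(1, 2))), 366335), Rational(1, 2)) = Pow(Add(366335, Mul(I, Pow(122110, Rational(1, 2)))), Rational(1, 2))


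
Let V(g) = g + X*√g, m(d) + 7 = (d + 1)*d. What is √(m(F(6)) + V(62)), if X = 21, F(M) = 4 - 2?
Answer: √(61 + 21*√62) ≈ 15.045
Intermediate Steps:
F(M) = 2
m(d) = -7 + d*(1 + d) (m(d) = -7 + (d + 1)*d = -7 + (1 + d)*d = -7 + d*(1 + d))
V(g) = g + 21*√g
√(m(F(6)) + V(62)) = √((-7 + 2 + 2²) + (62 + 21*√62)) = √((-7 + 2 + 4) + (62 + 21*√62)) = √(-1 + (62 + 21*√62)) = √(61 + 21*√62)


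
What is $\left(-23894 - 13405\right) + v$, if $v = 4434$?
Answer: $-32865$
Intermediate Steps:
$\left(-23894 - 13405\right) + v = \left(-23894 - 13405\right) + 4434 = -37299 + 4434 = -32865$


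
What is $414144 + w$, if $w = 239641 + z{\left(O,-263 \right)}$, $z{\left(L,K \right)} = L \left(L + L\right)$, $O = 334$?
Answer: $876897$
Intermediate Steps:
$z{\left(L,K \right)} = 2 L^{2}$ ($z{\left(L,K \right)} = L 2 L = 2 L^{2}$)
$w = 462753$ ($w = 239641 + 2 \cdot 334^{2} = 239641 + 2 \cdot 111556 = 239641 + 223112 = 462753$)
$414144 + w = 414144 + 462753 = 876897$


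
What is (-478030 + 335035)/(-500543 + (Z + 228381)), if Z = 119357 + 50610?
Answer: 9533/6813 ≈ 1.3992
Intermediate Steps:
Z = 169967
(-478030 + 335035)/(-500543 + (Z + 228381)) = (-478030 + 335035)/(-500543 + (169967 + 228381)) = -142995/(-500543 + 398348) = -142995/(-102195) = -142995*(-1/102195) = 9533/6813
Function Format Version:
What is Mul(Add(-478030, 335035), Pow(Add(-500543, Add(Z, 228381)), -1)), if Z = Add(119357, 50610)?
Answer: Rational(9533, 6813) ≈ 1.3992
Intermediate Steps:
Z = 169967
Mul(Add(-478030, 335035), Pow(Add(-500543, Add(Z, 228381)), -1)) = Mul(Add(-478030, 335035), Pow(Add(-500543, Add(169967, 228381)), -1)) = Mul(-142995, Pow(Add(-500543, 398348), -1)) = Mul(-142995, Pow(-102195, -1)) = Mul(-142995, Rational(-1, 102195)) = Rational(9533, 6813)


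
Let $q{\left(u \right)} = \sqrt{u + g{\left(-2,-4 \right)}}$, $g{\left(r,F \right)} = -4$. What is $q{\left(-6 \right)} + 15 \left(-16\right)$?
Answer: $-240 + i \sqrt{10} \approx -240.0 + 3.1623 i$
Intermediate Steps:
$q{\left(u \right)} = \sqrt{-4 + u}$ ($q{\left(u \right)} = \sqrt{u - 4} = \sqrt{-4 + u}$)
$q{\left(-6 \right)} + 15 \left(-16\right) = \sqrt{-4 - 6} + 15 \left(-16\right) = \sqrt{-10} - 240 = i \sqrt{10} - 240 = -240 + i \sqrt{10}$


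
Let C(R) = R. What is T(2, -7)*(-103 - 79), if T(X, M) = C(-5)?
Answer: 910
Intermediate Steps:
T(X, M) = -5
T(2, -7)*(-103 - 79) = -5*(-103 - 79) = -5*(-182) = 910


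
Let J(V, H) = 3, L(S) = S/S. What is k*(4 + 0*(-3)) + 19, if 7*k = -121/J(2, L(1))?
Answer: -85/21 ≈ -4.0476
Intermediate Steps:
L(S) = 1
k = -121/21 (k = (-121/3)/7 = (-121*⅓)/7 = (⅐)*(-121/3) = -121/21 ≈ -5.7619)
k*(4 + 0*(-3)) + 19 = -121*(4 + 0*(-3))/21 + 19 = -121*(4 + 0)/21 + 19 = -121/21*4 + 19 = -484/21 + 19 = -85/21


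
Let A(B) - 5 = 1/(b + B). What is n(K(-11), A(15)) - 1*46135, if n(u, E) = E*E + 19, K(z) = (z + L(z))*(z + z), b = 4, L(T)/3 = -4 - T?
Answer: -16638660/361 ≈ -46091.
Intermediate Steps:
L(T) = -12 - 3*T (L(T) = 3*(-4 - T) = -12 - 3*T)
A(B) = 5 + 1/(4 + B)
K(z) = 2*z*(-12 - 2*z) (K(z) = (z + (-12 - 3*z))*(z + z) = (-12 - 2*z)*(2*z) = 2*z*(-12 - 2*z))
n(u, E) = 19 + E**2 (n(u, E) = E**2 + 19 = 19 + E**2)
n(K(-11), A(15)) - 1*46135 = (19 + ((21 + 5*15)/(4 + 15))**2) - 1*46135 = (19 + ((21 + 75)/19)**2) - 46135 = (19 + ((1/19)*96)**2) - 46135 = (19 + (96/19)**2) - 46135 = (19 + 9216/361) - 46135 = 16075/361 - 46135 = -16638660/361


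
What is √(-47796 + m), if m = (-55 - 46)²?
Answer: I*√37595 ≈ 193.89*I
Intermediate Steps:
m = 10201 (m = (-101)² = 10201)
√(-47796 + m) = √(-47796 + 10201) = √(-37595) = I*√37595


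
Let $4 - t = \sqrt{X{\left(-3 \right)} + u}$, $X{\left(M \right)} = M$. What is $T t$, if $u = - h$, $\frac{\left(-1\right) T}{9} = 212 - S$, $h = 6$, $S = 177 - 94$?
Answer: $-4644 + 3483 i \approx -4644.0 + 3483.0 i$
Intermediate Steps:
$S = 83$
$T = -1161$ ($T = - 9 \left(212 - 83\right) = \left(-9\right) 129 = -1161$)
$u = -6$ ($u = \left(-1\right) 6 = -6$)
$t = 4 - 3 i$ ($t = 4 - \sqrt{-3 - 6} = 4 - \sqrt{-9} = 4 - 3 i \approx 4.0 - 3.0 i$)
$T t = - 1161 \left(4 - 3 i\right) = -4644 + 3483 i$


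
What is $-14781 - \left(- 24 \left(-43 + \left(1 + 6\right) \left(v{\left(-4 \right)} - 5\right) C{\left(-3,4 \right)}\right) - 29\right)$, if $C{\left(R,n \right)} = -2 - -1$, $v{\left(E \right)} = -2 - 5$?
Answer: $-13768$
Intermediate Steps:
$v{\left(E \right)} = -7$ ($v{\left(E \right)} = -2 - 5 = -7$)
$C{\left(R,n \right)} = -1$ ($C{\left(R,n \right)} = -2 + 1 = -1$)
$-14781 - \left(- 24 \left(-43 + \left(1 + 6\right) \left(v{\left(-4 \right)} - 5\right) C{\left(-3,4 \right)}\right) - 29\right) = -14781 - \left(- 24 \left(-43 + \left(1 + 6\right) \left(-7 - 5\right) \left(-1\right)\right) - 29\right) = -14781 - \left(- 24 \left(-43 + 7 \left(-12\right) \left(-1\right)\right) - 29\right) = -14781 - \left(- 24 \left(-43 - -84\right) - 29\right) = -14781 - \left(- 24 \left(-43 + 84\right) - 29\right) = -14781 - \left(\left(-24\right) 41 - 29\right) = -14781 - \left(-984 - 29\right) = -14781 - -1013 = -14781 + 1013 = -13768$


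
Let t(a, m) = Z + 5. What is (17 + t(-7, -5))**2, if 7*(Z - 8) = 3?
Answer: 45369/49 ≈ 925.90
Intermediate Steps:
Z = 59/7 (Z = 8 + (1/7)*3 = 8 + 3/7 = 59/7 ≈ 8.4286)
t(a, m) = 94/7 (t(a, m) = 59/7 + 5 = 94/7)
(17 + t(-7, -5))**2 = (17 + 94/7)**2 = (213/7)**2 = 45369/49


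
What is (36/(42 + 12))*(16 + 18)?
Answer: 68/3 ≈ 22.667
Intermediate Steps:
(36/(42 + 12))*(16 + 18) = (36/54)*34 = (36*(1/54))*34 = (⅔)*34 = 68/3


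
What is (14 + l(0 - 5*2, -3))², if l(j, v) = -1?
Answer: 169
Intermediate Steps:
(14 + l(0 - 5*2, -3))² = (14 - 1)² = 13² = 169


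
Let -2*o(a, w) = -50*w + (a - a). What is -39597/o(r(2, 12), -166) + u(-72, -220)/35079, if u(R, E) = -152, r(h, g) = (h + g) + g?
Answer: 1388392363/145577850 ≈ 9.5371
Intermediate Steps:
r(h, g) = h + 2*g (r(h, g) = (g + h) + g = h + 2*g)
o(a, w) = 25*w (o(a, w) = -(-50*w + (a - a))/2 = -(-50*w + 0)/2 = -(-25)*w = 25*w)
-39597/o(r(2, 12), -166) + u(-72, -220)/35079 = -39597/(25*(-166)) - 152/35079 = -39597/(-4150) - 152*1/35079 = -39597*(-1/4150) - 152/35079 = 39597/4150 - 152/35079 = 1388392363/145577850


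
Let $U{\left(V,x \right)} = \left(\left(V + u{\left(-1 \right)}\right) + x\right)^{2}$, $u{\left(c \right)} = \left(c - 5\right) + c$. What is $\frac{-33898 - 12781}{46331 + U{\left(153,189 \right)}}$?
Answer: $- \frac{46679}{158556} \approx -0.2944$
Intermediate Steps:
$u{\left(c \right)} = -5 + 2 c$ ($u{\left(c \right)} = \left(-5 + c\right) + c = -5 + 2 c$)
$U{\left(V,x \right)} = \left(-7 + V + x\right)^{2}$ ($U{\left(V,x \right)} = \left(\left(V + \left(-5 + 2 \left(-1\right)\right)\right) + x\right)^{2} = \left(\left(V - 7\right) + x\right)^{2} = \left(\left(-7 + V\right) + x\right)^{2} = \left(-7 + V + x\right)^{2}$)
$\frac{-33898 - 12781}{46331 + U{\left(153,189 \right)}} = \frac{-33898 - 12781}{46331 + \left(-7 + 153 + 189\right)^{2}} = - \frac{46679}{46331 + 335^{2}} = - \frac{46679}{46331 + 112225} = - \frac{46679}{158556}$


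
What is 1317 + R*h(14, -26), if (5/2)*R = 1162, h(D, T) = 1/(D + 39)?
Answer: 351329/265 ≈ 1325.8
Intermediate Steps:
h(D, T) = 1/(39 + D)
R = 2324/5 (R = (⅖)*1162 = 2324/5 ≈ 464.80)
1317 + R*h(14, -26) = 1317 + 2324/(5*(39 + 14)) = 1317 + (2324/5)/53 = 1317 + (2324/5)*(1/53) = 1317 + 2324/265 = 351329/265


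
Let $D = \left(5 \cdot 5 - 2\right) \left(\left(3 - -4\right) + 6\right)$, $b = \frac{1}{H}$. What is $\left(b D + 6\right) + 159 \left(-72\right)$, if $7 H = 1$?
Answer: $-9349$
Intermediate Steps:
$H = \frac{1}{7}$ ($H = \frac{1}{7} \cdot 1 = \frac{1}{7} \approx 0.14286$)
$b = 7$ ($b = \frac{1}{\frac{1}{7}} = 7$)
$D = 299$ ($D = \left(25 - 2\right) \left(\left(3 + 4\right) + 6\right) = 23 \left(7 + 6\right) = 23 \cdot 13 = 299$)
$\left(b D + 6\right) + 159 \left(-72\right) = \left(7 \cdot 299 + 6\right) + 159 \left(-72\right) = \left(2093 + 6\right) - 11448 = 2099 - 11448 = -9349$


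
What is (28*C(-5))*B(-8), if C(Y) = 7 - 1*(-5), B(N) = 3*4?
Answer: 4032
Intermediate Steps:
B(N) = 12
C(Y) = 12 (C(Y) = 7 + 5 = 12)
(28*C(-5))*B(-8) = (28*12)*12 = 336*12 = 4032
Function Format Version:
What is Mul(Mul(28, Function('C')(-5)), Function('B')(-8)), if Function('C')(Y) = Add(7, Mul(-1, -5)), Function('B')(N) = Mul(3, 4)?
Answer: 4032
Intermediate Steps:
Function('B')(N) = 12
Function('C')(Y) = 12 (Function('C')(Y) = Add(7, 5) = 12)
Mul(Mul(28, Function('C')(-5)), Function('B')(-8)) = Mul(Mul(28, 12), 12) = Mul(336, 12) = 4032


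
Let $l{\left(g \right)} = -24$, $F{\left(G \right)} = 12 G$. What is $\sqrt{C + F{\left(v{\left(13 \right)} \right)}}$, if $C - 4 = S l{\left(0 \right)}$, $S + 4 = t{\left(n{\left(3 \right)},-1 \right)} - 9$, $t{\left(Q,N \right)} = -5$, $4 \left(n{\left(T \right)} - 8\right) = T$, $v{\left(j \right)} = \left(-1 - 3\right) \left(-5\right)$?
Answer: $26$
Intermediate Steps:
$v{\left(j \right)} = 20$ ($v{\left(j \right)} = \left(-4\right) \left(-5\right) = 20$)
$n{\left(T \right)} = 8 + \frac{T}{4}$
$S = -18$ ($S = -4 - 14 = -18$)
$C = 436$ ($C = 4 - -432 = 4 + 432 = 436$)
$\sqrt{C + F{\left(v{\left(13 \right)} \right)}} = \sqrt{436 + 12 \cdot 20} = \sqrt{436 + 240} = \sqrt{676} = 26$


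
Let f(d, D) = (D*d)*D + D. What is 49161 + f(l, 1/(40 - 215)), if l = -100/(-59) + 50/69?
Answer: 245164649872/4986975 ≈ 49161.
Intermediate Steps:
l = 9850/4071 (l = -100*(-1/59) + 50*(1/69) = 100/59 + 50/69 = 9850/4071 ≈ 2.4196)
f(d, D) = D + d*D² (f(d, D) = d*D² + D = D + d*D²)
49161 + f(l, 1/(40 - 215)) = 49161 + (1 + (9850/4071)/(40 - 215))/(40 - 215) = 49161 + (1 + (9850/4071)/(-175))/(-175) = 49161 - (1 - 1/175*9850/4071)/175 = 49161 - (1 - 394/28497)/175 = 49161 - 1/175*28103/28497 = 49161 - 28103/4986975 = 245164649872/4986975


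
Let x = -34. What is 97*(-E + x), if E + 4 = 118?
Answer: -14356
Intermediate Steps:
E = 114 (E = -4 + 118 = 114)
97*(-E + x) = 97*(-1*114 - 34) = 97*(-114 - 34) = 97*(-148) = -14356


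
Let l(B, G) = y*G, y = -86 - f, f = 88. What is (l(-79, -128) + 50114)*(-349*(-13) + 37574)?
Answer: 3048246846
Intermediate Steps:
y = -174 (y = -86 - 1*88 = -86 - 88 = -174)
l(B, G) = -174*G
(l(-79, -128) + 50114)*(-349*(-13) + 37574) = (-174*(-128) + 50114)*(-349*(-13) + 37574) = (22272 + 50114)*(4537 + 37574) = 72386*42111 = 3048246846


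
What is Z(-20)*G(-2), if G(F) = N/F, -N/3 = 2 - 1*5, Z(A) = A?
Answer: 90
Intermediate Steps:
N = 9 (N = -3*(2 - 1*5) = -3*(2 - 5) = -3*(-3) = 9)
G(F) = 9/F
Z(-20)*G(-2) = -180/(-2) = -180*(-1)/2 = -20*(-9/2) = 90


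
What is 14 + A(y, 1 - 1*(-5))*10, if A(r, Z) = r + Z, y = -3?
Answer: 44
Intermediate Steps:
A(r, Z) = Z + r
14 + A(y, 1 - 1*(-5))*10 = 14 + ((1 - 1*(-5)) - 3)*10 = 14 + ((1 + 5) - 3)*10 = 14 + (6 - 3)*10 = 14 + 3*10 = 14 + 30 = 44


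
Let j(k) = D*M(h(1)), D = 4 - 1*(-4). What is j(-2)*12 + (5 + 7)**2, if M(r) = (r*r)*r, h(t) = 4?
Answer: 6288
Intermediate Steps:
M(r) = r**3 (M(r) = r**2*r = r**3)
D = 8 (D = 4 + 4 = 8)
j(k) = 512 (j(k) = 8*4**3 = 8*64 = 512)
j(-2)*12 + (5 + 7)**2 = 512*12 + (5 + 7)**2 = 6144 + 12**2 = 6144 + 144 = 6288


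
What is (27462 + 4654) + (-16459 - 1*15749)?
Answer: -92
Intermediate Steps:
(27462 + 4654) + (-16459 - 1*15749) = 32116 + (-16459 - 15749) = 32116 - 32208 = -92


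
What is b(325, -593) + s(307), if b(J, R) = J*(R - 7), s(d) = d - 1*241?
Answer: -194934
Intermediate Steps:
s(d) = -241 + d (s(d) = d - 241 = -241 + d)
b(J, R) = J*(-7 + R)
b(325, -593) + s(307) = 325*(-7 - 593) + (-241 + 307) = 325*(-600) + 66 = -195000 + 66 = -194934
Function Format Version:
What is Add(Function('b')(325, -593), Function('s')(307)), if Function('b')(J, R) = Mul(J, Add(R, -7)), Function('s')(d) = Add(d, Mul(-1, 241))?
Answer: -194934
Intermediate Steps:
Function('s')(d) = Add(-241, d) (Function('s')(d) = Add(d, -241) = Add(-241, d))
Function('b')(J, R) = Mul(J, Add(-7, R))
Add(Function('b')(325, -593), Function('s')(307)) = Add(Mul(325, Add(-7, -593)), Add(-241, 307)) = Add(Mul(325, -600), 66) = Add(-195000, 66) = -194934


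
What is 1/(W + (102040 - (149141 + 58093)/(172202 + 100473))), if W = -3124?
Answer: 272675/26971713066 ≈ 1.0110e-5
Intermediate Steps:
1/(W + (102040 - (149141 + 58093)/(172202 + 100473))) = 1/(-3124 + (102040 - (149141 + 58093)/(172202 + 100473))) = 1/(-3124 + (102040 - 207234/272675)) = 1/(-3124 + 27823549766/272675) = 1/(26971713066/272675) = 272675/26971713066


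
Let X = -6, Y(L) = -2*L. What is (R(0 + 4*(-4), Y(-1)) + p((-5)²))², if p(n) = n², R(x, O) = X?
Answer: 383161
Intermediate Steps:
R(x, O) = -6
(R(0 + 4*(-4), Y(-1)) + p((-5)²))² = (-6 + ((-5)²)²)² = (-6 + 25²)² = (-6 + 625)² = 619² = 383161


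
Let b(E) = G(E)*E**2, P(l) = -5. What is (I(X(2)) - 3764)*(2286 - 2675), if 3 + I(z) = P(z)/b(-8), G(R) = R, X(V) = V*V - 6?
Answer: 750263911/512 ≈ 1.4654e+6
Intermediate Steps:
X(V) = -6 + V**2 (X(V) = V**2 - 6 = -6 + V**2)
b(E) = E**3 (b(E) = E*E**2 = E**3)
I(z) = -1531/512 (I(z) = -3 - 5/((-8)**3) = -3 - 5/(-512) = -3 - 5*(-1/512) = -3 + 5/512 = -1531/512)
(I(X(2)) - 3764)*(2286 - 2675) = (-1531/512 - 3764)*(2286 - 2675) = -1928699/512*(-389) = 750263911/512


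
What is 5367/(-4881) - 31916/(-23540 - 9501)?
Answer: -7183017/53757707 ≈ -0.13362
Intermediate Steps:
5367/(-4881) - 31916/(-23540 - 9501) = 5367*(-1/4881) - 31916/(-33041) = -1789/1627 - 31916*(-1/33041) = -1789/1627 + 31916/33041 = -7183017/53757707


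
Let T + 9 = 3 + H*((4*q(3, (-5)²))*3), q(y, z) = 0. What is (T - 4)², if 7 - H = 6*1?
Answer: 100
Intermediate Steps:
H = 1 (H = 7 - 6 = 1)
T = -6 (T = -9 + (3 + 1*((4*0)*3)) = -9 + (3 + 1*(0*3)) = -9 + (3 + 1*0) = -9 + (3 + 0) = -9 + 3 = -6)
(T - 4)² = (-6 - 4)² = (-10)² = 100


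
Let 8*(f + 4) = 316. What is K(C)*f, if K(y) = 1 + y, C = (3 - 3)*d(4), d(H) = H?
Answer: 71/2 ≈ 35.500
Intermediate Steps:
f = 71/2 (f = -4 + (1/8)*316 = -4 + 79/2 = 71/2 ≈ 35.500)
C = 0 (C = (3 - 3)*4 = 0*4 = 0)
K(C)*f = (1 + 0)*(71/2) = 1*(71/2) = 71/2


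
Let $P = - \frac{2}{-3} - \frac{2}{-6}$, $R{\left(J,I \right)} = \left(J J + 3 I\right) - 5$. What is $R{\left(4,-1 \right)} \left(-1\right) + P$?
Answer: $-7$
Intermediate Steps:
$R{\left(J,I \right)} = -5 + J^{2} + 3 I$ ($R{\left(J,I \right)} = \left(J^{2} + 3 I\right) - 5 = -5 + J^{2} + 3 I$)
$P = 1$ ($P = \left(-2\right) \left(- \frac{1}{3}\right) - - \frac{1}{3} = \frac{2}{3} + \frac{1}{3} = 1$)
$R{\left(4,-1 \right)} \left(-1\right) + P = \left(-5 + 4^{2} + 3 \left(-1\right)\right) \left(-1\right) + 1 = \left(-5 + 16 - 3\right) \left(-1\right) + 1 = 8 \left(-1\right) + 1 = -8 + 1 = -7$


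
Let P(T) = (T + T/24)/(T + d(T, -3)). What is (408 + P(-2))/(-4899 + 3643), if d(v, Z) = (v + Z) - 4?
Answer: -53881/165792 ≈ -0.32499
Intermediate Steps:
d(v, Z) = -4 + Z + v (d(v, Z) = (Z + v) - 4 = -4 + Z + v)
P(T) = 25*T/(24*(-7 + 2*T)) (P(T) = (T + T/24)/(T + (-4 - 3 + T)) = (T + T*(1/24))/(T + (-7 + T)) = (T + T/24)/(-7 + 2*T) = (25*T/24)/(-7 + 2*T) = 25*T/(24*(-7 + 2*T)))
(408 + P(-2))/(-4899 + 3643) = (408 + (25/24)*(-2)/(-7 + 2*(-2)))/(-4899 + 3643) = (408 + (25/24)*(-2)/(-7 - 4))/(-1256) = (408 + (25/24)*(-2)/(-11))*(-1/1256) = (408 + (25/24)*(-2)*(-1/11))*(-1/1256) = (408 + 25/132)*(-1/1256) = (53881/132)*(-1/1256) = -53881/165792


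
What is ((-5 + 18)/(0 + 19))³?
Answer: 2197/6859 ≈ 0.32031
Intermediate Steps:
((-5 + 18)/(0 + 19))³ = (13/19)³ = 2197/6859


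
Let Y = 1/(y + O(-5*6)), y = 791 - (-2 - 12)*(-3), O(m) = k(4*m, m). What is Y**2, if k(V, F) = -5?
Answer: 1/553536 ≈ 1.8066e-6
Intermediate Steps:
O(m) = -5
y = 749 (y = 791 - (-14)*(-3) = 791 - 1*42 = 791 - 42 = 749)
Y = 1/744 (Y = 1/(749 - 5) = 1/744 ≈ 0.0013441)
Y**2 = (1/744)**2 = 1/553536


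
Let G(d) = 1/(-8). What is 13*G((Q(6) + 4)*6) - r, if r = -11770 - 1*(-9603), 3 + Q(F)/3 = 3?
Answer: 17323/8 ≈ 2165.4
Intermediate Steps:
Q(F) = 0 (Q(F) = -9 + 3*3 = -9 + 9 = 0)
r = -2167 (r = -11770 + 9603 = -2167)
G(d) = -⅛
13*G((Q(6) + 4)*6) - r = 13*(-⅛) - 1*(-2167) = -13/8 + 2167 = 17323/8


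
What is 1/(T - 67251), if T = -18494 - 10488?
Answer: -1/96233 ≈ -1.0391e-5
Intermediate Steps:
T = -28982
1/(T - 67251) = 1/(-28982 - 67251) = 1/(-96233) = -1/96233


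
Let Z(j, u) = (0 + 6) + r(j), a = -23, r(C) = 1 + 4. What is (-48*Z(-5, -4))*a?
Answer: 12144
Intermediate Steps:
r(C) = 5
Z(j, u) = 11 (Z(j, u) = (0 + 6) + 5 = 6 + 5 = 11)
(-48*Z(-5, -4))*a = -48*11*(-23) = -528*(-23) = 12144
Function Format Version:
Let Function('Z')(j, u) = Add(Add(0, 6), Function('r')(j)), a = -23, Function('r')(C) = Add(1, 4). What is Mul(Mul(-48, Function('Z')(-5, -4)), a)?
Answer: 12144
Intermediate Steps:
Function('r')(C) = 5
Function('Z')(j, u) = 11 (Function('Z')(j, u) = Add(Add(0, 6), 5) = Add(6, 5) = 11)
Mul(Mul(-48, Function('Z')(-5, -4)), a) = Mul(Mul(-48, 11), -23) = Mul(-528, -23) = 12144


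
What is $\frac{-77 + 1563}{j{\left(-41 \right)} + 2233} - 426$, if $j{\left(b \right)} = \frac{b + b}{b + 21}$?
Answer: $- \frac{9515186}{22371} \approx -425.34$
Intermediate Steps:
$j{\left(b \right)} = \frac{2 b}{21 + b}$
$\frac{-77 + 1563}{j{\left(-41 \right)} + 2233} - 426 = \frac{-77 + 1563}{2 \left(-41\right) \frac{1}{21 - 41} + 2233} - 426 = \frac{1486}{2 \left(-41\right) \frac{1}{-20} + 2233} - 426 = \frac{1486}{2 \left(-41\right) \left(- \frac{1}{20}\right) + 2233} - 426 = \frac{1486}{\frac{41}{10} + 2233} - 426 = \frac{1486}{\frac{22371}{10}} - 426 = 1486 \cdot \frac{10}{22371} - 426 = \frac{14860}{22371} - 426 = - \frac{9515186}{22371}$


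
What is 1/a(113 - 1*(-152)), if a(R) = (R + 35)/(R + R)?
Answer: 53/30 ≈ 1.7667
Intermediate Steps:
a(R) = (35 + R)/(2*R) (a(R) = (35 + R)/((2*R)) = (35 + R)*(1/(2*R)) = (35 + R)/(2*R))
1/a(113 - 1*(-152)) = 1/((35 + (113 - 1*(-152)))/(2*(113 - 1*(-152)))) = 1/((35 + (113 + 152))/(2*(113 + 152))) = 1/((½)*(35 + 265)/265) = 1/((½)*(1/265)*300) = 1/(30/53) = 53/30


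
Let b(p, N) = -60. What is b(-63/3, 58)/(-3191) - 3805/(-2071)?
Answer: 12266015/6608561 ≈ 1.8561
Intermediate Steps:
b(-63/3, 58)/(-3191) - 3805/(-2071) = -60/(-3191) - 3805/(-2071) = -60*(-1/3191) - 3805*(-1/2071) = 60/3191 + 3805/2071 = 12266015/6608561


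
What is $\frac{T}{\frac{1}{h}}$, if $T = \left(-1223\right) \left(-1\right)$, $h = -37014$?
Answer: $-45268122$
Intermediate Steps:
$T = 1223$
$\frac{T}{\frac{1}{h}} = \frac{1223}{\frac{1}{-37014}} = \frac{1223}{- \frac{1}{37014}} = 1223 \left(-37014\right) = -45268122$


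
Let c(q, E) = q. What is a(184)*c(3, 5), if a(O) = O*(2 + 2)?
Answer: 2208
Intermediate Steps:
a(O) = 4*O (a(O) = O*4 = 4*O)
a(184)*c(3, 5) = (4*184)*3 = 736*3 = 2208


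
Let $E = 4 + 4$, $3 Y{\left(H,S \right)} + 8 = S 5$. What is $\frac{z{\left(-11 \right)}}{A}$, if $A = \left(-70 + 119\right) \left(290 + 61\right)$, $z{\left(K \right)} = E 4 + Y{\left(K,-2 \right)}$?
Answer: $\frac{2}{1323} \approx 0.0015117$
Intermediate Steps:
$Y{\left(H,S \right)} = - \frac{8}{3} + \frac{5 S}{3}$ ($Y{\left(H,S \right)} = - \frac{8}{3} + \frac{S 5}{3} = - \frac{8}{3} + \frac{5 S}{3}$)
$E = 8$
$z{\left(K \right)} = 26$ ($z{\left(K \right)} = 8 \cdot 4 + \left(- \frac{8}{3} + \frac{5}{3} \left(-2\right)\right) = 32 - 6 = 26$)
$A = 17199$ ($A = 49 \cdot 351 = 17199$)
$\frac{z{\left(-11 \right)}}{A} = \frac{26}{17199} = 26 \cdot \frac{1}{17199} = \frac{2}{1323}$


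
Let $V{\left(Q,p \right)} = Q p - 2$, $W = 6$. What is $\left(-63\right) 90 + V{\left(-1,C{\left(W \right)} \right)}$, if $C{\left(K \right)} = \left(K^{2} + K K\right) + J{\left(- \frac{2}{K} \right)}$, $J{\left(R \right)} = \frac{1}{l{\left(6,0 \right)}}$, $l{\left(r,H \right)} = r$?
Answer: $- \frac{34465}{6} \approx -5744.2$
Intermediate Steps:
$J{\left(R \right)} = \frac{1}{6}$
$C{\left(K \right)} = \frac{1}{6} + 2 K^{2}$ ($C{\left(K \right)} = \left(K^{2} + K K\right) + \frac{1}{6} = \left(K^{2} + K^{2}\right) + \frac{1}{6} = 2 K^{2} + \frac{1}{6} = \frac{1}{6} + 2 K^{2}$)
$V{\left(Q,p \right)} = -2 + Q p$
$\left(-63\right) 90 + V{\left(-1,C{\left(W \right)} \right)} = \left(-63\right) 90 - \left(\frac{13}{6} + 72\right) = -5670 - \left(\frac{13}{6} + 72\right) = -5670 - \frac{445}{6} = - \frac{34465}{6}$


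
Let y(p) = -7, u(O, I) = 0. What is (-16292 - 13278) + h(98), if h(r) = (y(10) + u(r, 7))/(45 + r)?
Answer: -4228517/143 ≈ -29570.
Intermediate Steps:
h(r) = -7/(45 + r) (h(r) = (-7 + 0)/(45 + r) = -7/(45 + r))
(-16292 - 13278) + h(98) = (-16292 - 13278) - 7/(45 + 98) = -29570 - 7/143 = -4228517/143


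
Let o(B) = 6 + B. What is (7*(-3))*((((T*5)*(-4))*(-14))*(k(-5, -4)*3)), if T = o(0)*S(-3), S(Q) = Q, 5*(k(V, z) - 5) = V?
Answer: 1270080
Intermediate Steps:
k(V, z) = 5 + V/5
T = -18 (T = (6 + 0)*(-3) = 6*(-3) = -18)
(7*(-3))*((((T*5)*(-4))*(-14))*(k(-5, -4)*3)) = (7*(-3))*(((-18*5*(-4))*(-14))*((5 + (⅕)*(-5))*3)) = -21*-90*(-4)*(-14)*(5 - 1)*3 = -21*360*(-14)*4*3 = -(-105840)*12 = -21*(-60480) = 1270080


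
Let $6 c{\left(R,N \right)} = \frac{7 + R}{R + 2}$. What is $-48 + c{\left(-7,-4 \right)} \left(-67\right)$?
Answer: $-48$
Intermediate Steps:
$c{\left(R,N \right)} = \frac{7 + R}{6 \left(2 + R\right)}$ ($c{\left(R,N \right)} = \frac{\left(7 + R\right) \frac{1}{R + 2}}{6} = \frac{\left(7 + R\right) \frac{1}{2 + R}}{6} = \frac{\frac{1}{2 + R} \left(7 + R\right)}{6} = \frac{7 + R}{6 \left(2 + R\right)}$)
$-48 + c{\left(-7,-4 \right)} \left(-67\right) = -48 + \frac{7 - 7}{6 \left(2 - 7\right)} \left(-67\right) = -48 + \frac{1}{6} \frac{1}{-5} \cdot 0 \left(-67\right) = -48 + \frac{1}{6} \left(- \frac{1}{5}\right) 0 \left(-67\right) = -48 + 0 \left(-67\right) = -48 + 0 = -48$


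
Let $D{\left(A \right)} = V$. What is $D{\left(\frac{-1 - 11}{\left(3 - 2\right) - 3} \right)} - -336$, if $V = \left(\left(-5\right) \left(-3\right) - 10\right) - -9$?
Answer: $350$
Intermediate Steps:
$V = 14$ ($V = \left(15 - 10\right) + 9 = 5 + 9 = 14$)
$D{\left(A \right)} = 14$
$D{\left(\frac{-1 - 11}{\left(3 - 2\right) - 3} \right)} - -336 = 14 - -336 = 14 + 336 = 350$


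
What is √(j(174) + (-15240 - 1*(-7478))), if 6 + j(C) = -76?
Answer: 2*I*√1961 ≈ 88.566*I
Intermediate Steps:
j(C) = -82 (j(C) = -6 - 76 = -82)
√(j(174) + (-15240 - 1*(-7478))) = √(-82 + (-15240 - 1*(-7478))) = √(-82 + (-15240 + 7478)) = √(-82 - 7762) = √(-7844) = 2*I*√1961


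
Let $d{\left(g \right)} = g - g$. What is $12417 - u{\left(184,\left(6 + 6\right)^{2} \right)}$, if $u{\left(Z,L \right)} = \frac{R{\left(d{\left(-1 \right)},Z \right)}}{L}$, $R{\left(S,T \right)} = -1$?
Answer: $\frac{1788049}{144} \approx 12417.0$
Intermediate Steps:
$d{\left(g \right)} = 0$
$u{\left(Z,L \right)} = - \frac{1}{L}$
$12417 - u{\left(184,\left(6 + 6\right)^{2} \right)} = 12417 - - \frac{1}{\left(6 + 6\right)^{2}} = 12417 - - \frac{1}{12^{2}} = 12417 - - \frac{1}{144} = 12417 + \frac{1}{144} = \frac{1788049}{144}$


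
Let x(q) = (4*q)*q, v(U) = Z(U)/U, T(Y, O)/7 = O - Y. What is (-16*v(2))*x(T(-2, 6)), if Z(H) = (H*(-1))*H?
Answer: 401408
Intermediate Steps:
Z(H) = -H**2 (Z(H) = (-H)*H = -H**2)
T(Y, O) = -7*Y + 7*O (T(Y, O) = 7*(O - Y) = -7*Y + 7*O)
v(U) = -U (v(U) = (-U**2)/U = -U)
x(q) = 4*q**2
(-16*v(2))*x(T(-2, 6)) = (-(-16)*2)*(4*(-7*(-2) + 7*6)**2) = (-16*(-2))*(4*(14 + 42)**2) = 32*(4*56**2) = 32*(4*3136) = 32*12544 = 401408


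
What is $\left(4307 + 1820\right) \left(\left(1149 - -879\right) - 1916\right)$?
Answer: $686224$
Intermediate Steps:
$\left(4307 + 1820\right) \left(\left(1149 - -879\right) - 1916\right) = 6127 \left(\left(1149 + 879\right) - 1916\right) = 6127 \left(2028 - 1916\right) = 6127 \cdot 112 = 686224$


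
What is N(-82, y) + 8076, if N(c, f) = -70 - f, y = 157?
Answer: 7849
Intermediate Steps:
N(-82, y) + 8076 = (-70 - 1*157) + 8076 = (-70 - 157) + 8076 = -227 + 8076 = 7849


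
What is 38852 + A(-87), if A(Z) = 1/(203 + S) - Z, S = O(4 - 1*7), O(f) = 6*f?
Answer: 7203716/185 ≈ 38939.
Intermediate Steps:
S = -18 (S = 6*(4 - 1*7) = 6*(4 - 7) = 6*(-3) = -18)
A(Z) = 1/185 - Z (A(Z) = 1/(203 - 18) - Z = 1/185 - Z)
38852 + A(-87) = 38852 + (1/185 - 1*(-87)) = 38852 + (1/185 + 87) = 38852 + 16096/185 = 7203716/185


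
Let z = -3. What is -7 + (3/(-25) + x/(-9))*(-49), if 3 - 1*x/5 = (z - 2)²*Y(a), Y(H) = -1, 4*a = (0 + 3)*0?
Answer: 171248/225 ≈ 761.10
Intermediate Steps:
a = 0 (a = ((0 + 3)*0)/4 = (3*0)/4 = (¼)*0 = 0)
x = 140 (x = 15 - 5*(-3 - 2)²*(-1) = 15 - 5*(-5)²*(-1) = 15 - 125*(-1) = 15 - 5*(-25) = 15 + 125 = 140)
-7 + (3/(-25) + x/(-9))*(-49) = -7 + (3/(-25) + 140/(-9))*(-49) = -7 + (3*(-1/25) + 140*(-⅑))*(-49) = -7 + (-3/25 - 140/9)*(-49) = -7 - 3527/225*(-49) = -7 + 172823/225 = 171248/225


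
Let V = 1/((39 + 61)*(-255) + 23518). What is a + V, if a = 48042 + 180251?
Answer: 452476725/1982 ≈ 2.2829e+5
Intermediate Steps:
a = 228293
V = -1/1982 (V = 1/(100*(-255) + 23518) = 1/(-25500 + 23518) = 1/(-1982) = -1/1982 ≈ -0.00050454)
a + V = 228293 - 1/1982 = 452476725/1982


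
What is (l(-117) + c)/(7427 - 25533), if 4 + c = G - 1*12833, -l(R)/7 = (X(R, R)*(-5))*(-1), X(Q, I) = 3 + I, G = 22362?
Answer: -13515/18106 ≈ -0.74644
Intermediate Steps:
l(R) = -105 - 35*R (l(R) = -7*(3 + R)*(-5)*(-1) = -7*(-15 - 5*R)*(-1) = -7*(15 + 5*R) = -105 - 35*R)
c = 9525 (c = -4 + (22362 - 1*12833) = -4 + (22362 - 12833) = -4 + 9529 = 9525)
(l(-117) + c)/(7427 - 25533) = ((-105 - 35*(-117)) + 9525)/(7427 - 25533) = ((-105 + 4095) + 9525)/(-18106) = (3990 + 9525)*(-1/18106) = 13515*(-1/18106) = -13515/18106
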